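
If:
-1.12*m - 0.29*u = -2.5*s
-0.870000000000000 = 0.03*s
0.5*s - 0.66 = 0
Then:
No Solution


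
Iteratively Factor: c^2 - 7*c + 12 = (c - 4)*(c - 3)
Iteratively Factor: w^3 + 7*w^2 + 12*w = (w)*(w^2 + 7*w + 12) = w*(w + 4)*(w + 3)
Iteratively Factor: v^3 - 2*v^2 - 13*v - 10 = (v + 2)*(v^2 - 4*v - 5) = (v + 1)*(v + 2)*(v - 5)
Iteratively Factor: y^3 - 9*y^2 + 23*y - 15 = (y - 3)*(y^2 - 6*y + 5) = (y - 3)*(y - 1)*(y - 5)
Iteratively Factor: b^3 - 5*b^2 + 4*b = (b - 1)*(b^2 - 4*b) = (b - 4)*(b - 1)*(b)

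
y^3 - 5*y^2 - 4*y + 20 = (y - 5)*(y - 2)*(y + 2)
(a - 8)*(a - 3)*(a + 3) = a^3 - 8*a^2 - 9*a + 72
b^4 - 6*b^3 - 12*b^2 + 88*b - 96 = (b - 6)*(b - 2)^2*(b + 4)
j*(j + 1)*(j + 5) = j^3 + 6*j^2 + 5*j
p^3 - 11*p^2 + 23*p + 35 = (p - 7)*(p - 5)*(p + 1)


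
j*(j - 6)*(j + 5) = j^3 - j^2 - 30*j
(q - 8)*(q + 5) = q^2 - 3*q - 40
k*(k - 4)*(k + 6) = k^3 + 2*k^2 - 24*k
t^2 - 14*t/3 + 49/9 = (t - 7/3)^2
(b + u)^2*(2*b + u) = 2*b^3 + 5*b^2*u + 4*b*u^2 + u^3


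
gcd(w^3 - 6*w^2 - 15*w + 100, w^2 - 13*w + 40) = w - 5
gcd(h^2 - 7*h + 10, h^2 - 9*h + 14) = h - 2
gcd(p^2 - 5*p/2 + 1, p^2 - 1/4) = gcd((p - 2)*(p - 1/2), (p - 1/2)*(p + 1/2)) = p - 1/2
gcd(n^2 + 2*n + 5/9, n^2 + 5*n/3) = n + 5/3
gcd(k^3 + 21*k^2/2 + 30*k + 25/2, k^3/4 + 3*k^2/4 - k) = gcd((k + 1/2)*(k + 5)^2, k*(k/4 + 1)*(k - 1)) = 1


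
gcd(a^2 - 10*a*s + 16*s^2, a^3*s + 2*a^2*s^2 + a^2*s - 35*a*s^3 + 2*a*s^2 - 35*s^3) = 1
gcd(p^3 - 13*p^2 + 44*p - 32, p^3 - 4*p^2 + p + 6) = 1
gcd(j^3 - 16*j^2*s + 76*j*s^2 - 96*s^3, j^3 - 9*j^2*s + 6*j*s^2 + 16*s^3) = j^2 - 10*j*s + 16*s^2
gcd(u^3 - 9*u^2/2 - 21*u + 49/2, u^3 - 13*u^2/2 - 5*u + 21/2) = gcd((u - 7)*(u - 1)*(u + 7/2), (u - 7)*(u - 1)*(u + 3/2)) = u^2 - 8*u + 7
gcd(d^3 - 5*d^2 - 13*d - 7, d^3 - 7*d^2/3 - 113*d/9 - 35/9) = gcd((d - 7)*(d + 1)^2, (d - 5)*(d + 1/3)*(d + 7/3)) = 1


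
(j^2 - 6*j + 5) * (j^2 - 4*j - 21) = j^4 - 10*j^3 + 8*j^2 + 106*j - 105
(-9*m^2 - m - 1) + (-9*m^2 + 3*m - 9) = -18*m^2 + 2*m - 10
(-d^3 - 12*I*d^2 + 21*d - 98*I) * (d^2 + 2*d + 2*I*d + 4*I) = -d^5 - 2*d^4 - 14*I*d^4 + 45*d^3 - 28*I*d^3 + 90*d^2 - 56*I*d^2 + 196*d - 112*I*d + 392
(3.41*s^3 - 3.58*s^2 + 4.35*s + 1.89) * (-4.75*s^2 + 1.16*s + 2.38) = -16.1975*s^5 + 20.9606*s^4 - 16.6995*s^3 - 12.4519*s^2 + 12.5454*s + 4.4982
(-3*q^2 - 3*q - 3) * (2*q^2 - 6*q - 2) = -6*q^4 + 12*q^3 + 18*q^2 + 24*q + 6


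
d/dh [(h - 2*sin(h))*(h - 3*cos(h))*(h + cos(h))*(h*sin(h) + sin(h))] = -(h + 1)*(h - 2*sin(h))*(h - 3*cos(h))*(sin(h) - 1)*sin(h) + (h + 1)*(h - 2*sin(h))*(h + cos(h))*(3*sin(h) + 1)*sin(h) - (h + 1)*(h - 3*cos(h))*(h + cos(h))*(2*cos(h) - 1)*sin(h) + (h - 2*sin(h))*(h - 3*cos(h))*(h + cos(h))*(h*cos(h) + sqrt(2)*sin(h + pi/4))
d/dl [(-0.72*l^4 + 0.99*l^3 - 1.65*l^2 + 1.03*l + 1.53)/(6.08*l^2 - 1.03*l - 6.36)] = (-8.7552*l^5 + 8.244*l^4 + 16.2774*l^3 - 23.4521*l^2 + 2.3832*l - 4.9749)/(36.9664*l^4 - 12.5248*l^3 - 76.2767*l^2 + 13.1016*l + 40.4496)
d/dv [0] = 0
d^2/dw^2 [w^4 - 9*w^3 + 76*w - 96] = 6*w*(2*w - 9)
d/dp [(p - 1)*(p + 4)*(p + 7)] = 3*p^2 + 20*p + 17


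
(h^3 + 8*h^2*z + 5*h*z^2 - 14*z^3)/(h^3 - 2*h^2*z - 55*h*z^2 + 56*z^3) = (-h - 2*z)/(-h + 8*z)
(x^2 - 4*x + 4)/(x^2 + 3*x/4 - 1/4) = 4*(x^2 - 4*x + 4)/(4*x^2 + 3*x - 1)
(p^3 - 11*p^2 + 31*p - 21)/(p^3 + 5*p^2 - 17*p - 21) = (p^2 - 8*p + 7)/(p^2 + 8*p + 7)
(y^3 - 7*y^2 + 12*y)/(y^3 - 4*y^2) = (y - 3)/y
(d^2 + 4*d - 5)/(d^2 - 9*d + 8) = (d + 5)/(d - 8)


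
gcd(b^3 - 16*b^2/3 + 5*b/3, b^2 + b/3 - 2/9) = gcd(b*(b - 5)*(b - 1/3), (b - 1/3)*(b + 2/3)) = b - 1/3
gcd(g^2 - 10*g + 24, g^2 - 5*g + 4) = g - 4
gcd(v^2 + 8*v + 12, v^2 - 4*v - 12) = v + 2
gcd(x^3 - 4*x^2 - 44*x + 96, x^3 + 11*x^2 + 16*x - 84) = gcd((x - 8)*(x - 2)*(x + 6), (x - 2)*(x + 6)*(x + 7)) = x^2 + 4*x - 12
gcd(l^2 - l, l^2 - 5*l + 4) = l - 1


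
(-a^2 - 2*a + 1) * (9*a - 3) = -9*a^3 - 15*a^2 + 15*a - 3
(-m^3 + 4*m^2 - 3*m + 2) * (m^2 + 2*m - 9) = -m^5 + 2*m^4 + 14*m^3 - 40*m^2 + 31*m - 18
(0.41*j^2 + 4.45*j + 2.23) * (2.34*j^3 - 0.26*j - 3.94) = 0.9594*j^5 + 10.413*j^4 + 5.1116*j^3 - 2.7724*j^2 - 18.1128*j - 8.7862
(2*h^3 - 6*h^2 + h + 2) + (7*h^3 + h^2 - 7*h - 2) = 9*h^3 - 5*h^2 - 6*h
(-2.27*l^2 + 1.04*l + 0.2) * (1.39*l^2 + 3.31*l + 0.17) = -3.1553*l^4 - 6.0681*l^3 + 3.3345*l^2 + 0.8388*l + 0.034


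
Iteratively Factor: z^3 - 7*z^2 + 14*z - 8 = (z - 4)*(z^2 - 3*z + 2) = (z - 4)*(z - 1)*(z - 2)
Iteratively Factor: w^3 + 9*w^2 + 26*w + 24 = (w + 4)*(w^2 + 5*w + 6) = (w + 3)*(w + 4)*(w + 2)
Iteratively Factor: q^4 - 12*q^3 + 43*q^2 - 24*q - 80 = (q - 5)*(q^3 - 7*q^2 + 8*q + 16) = (q - 5)*(q - 4)*(q^2 - 3*q - 4) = (q - 5)*(q - 4)*(q + 1)*(q - 4)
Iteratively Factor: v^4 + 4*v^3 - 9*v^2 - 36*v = (v + 4)*(v^3 - 9*v) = v*(v + 4)*(v^2 - 9) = v*(v - 3)*(v + 4)*(v + 3)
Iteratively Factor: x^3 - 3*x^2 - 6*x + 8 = (x - 1)*(x^2 - 2*x - 8) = (x - 1)*(x + 2)*(x - 4)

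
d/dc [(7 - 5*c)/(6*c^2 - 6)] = (5*c^2 - 14*c + 5)/(6*(c^4 - 2*c^2 + 1))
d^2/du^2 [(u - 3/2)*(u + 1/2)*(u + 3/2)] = 6*u + 1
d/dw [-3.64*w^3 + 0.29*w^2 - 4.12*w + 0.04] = -10.92*w^2 + 0.58*w - 4.12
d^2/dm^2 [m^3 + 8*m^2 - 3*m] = 6*m + 16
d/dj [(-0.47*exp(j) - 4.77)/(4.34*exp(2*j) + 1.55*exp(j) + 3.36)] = (2.0398*exp(2*j) + 41.4036*exp(j) + 5.8143)*exp(j)/(18.8356*exp(4*j) + 13.454*exp(3*j) + 31.5673*exp(2*j) + 10.416*exp(j) + 11.2896)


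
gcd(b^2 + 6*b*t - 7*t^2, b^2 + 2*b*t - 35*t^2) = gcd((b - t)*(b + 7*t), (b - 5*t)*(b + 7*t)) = b + 7*t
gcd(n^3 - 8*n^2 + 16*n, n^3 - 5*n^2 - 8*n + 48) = n^2 - 8*n + 16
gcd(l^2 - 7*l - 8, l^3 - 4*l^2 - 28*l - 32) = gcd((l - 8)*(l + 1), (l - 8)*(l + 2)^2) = l - 8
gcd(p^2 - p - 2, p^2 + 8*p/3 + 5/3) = p + 1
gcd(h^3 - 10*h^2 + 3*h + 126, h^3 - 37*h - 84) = h^2 - 4*h - 21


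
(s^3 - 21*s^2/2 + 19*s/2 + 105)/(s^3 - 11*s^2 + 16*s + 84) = (s + 5/2)/(s + 2)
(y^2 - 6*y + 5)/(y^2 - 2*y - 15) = (y - 1)/(y + 3)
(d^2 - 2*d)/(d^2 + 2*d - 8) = d/(d + 4)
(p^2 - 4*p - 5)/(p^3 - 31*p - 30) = (p - 5)/(p^2 - p - 30)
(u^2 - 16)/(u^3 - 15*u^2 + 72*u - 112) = (u + 4)/(u^2 - 11*u + 28)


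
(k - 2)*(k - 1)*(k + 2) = k^3 - k^2 - 4*k + 4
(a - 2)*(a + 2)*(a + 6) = a^3 + 6*a^2 - 4*a - 24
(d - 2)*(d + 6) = d^2 + 4*d - 12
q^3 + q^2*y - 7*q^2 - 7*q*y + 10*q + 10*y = (q - 5)*(q - 2)*(q + y)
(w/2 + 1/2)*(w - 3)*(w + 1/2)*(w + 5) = w^4/2 + 7*w^3/4 - 23*w^2/4 - 43*w/4 - 15/4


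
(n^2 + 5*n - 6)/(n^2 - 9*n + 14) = (n^2 + 5*n - 6)/(n^2 - 9*n + 14)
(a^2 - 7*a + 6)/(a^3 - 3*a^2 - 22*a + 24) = 1/(a + 4)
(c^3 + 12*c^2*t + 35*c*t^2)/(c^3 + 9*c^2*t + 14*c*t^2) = (c + 5*t)/(c + 2*t)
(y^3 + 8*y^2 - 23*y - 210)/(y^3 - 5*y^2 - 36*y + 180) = (y + 7)/(y - 6)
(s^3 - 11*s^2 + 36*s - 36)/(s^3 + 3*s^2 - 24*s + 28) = (s^2 - 9*s + 18)/(s^2 + 5*s - 14)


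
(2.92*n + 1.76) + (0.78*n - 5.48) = 3.7*n - 3.72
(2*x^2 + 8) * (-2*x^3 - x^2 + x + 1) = -4*x^5 - 2*x^4 - 14*x^3 - 6*x^2 + 8*x + 8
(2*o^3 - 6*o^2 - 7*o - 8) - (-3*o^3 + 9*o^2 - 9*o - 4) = 5*o^3 - 15*o^2 + 2*o - 4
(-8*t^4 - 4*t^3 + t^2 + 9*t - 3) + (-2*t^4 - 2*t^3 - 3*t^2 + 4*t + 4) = -10*t^4 - 6*t^3 - 2*t^2 + 13*t + 1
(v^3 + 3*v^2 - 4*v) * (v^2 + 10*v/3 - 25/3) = v^5 + 19*v^4/3 - 7*v^3/3 - 115*v^2/3 + 100*v/3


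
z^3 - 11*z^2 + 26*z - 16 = (z - 8)*(z - 2)*(z - 1)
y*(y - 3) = y^2 - 3*y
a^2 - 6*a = a*(a - 6)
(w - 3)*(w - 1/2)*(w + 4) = w^3 + w^2/2 - 25*w/2 + 6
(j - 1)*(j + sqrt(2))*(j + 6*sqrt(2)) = j^3 - j^2 + 7*sqrt(2)*j^2 - 7*sqrt(2)*j + 12*j - 12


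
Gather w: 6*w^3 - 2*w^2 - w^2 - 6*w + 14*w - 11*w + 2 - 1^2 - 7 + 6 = 6*w^3 - 3*w^2 - 3*w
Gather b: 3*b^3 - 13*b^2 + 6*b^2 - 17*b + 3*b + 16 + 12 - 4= 3*b^3 - 7*b^2 - 14*b + 24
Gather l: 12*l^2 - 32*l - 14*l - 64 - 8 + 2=12*l^2 - 46*l - 70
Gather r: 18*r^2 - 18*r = 18*r^2 - 18*r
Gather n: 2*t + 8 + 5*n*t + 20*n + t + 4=n*(5*t + 20) + 3*t + 12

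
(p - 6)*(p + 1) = p^2 - 5*p - 6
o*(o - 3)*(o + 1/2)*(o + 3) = o^4 + o^3/2 - 9*o^2 - 9*o/2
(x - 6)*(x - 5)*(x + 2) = x^3 - 9*x^2 + 8*x + 60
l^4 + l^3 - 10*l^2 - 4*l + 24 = (l - 2)^2*(l + 2)*(l + 3)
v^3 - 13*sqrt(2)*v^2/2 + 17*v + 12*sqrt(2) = (v - 4*sqrt(2))*(v - 3*sqrt(2))*(v + sqrt(2)/2)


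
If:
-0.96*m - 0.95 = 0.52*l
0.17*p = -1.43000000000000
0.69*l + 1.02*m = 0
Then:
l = 7.34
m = -4.97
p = -8.41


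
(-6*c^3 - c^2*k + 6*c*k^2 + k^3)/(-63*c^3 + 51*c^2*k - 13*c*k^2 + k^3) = (6*c^3 + c^2*k - 6*c*k^2 - k^3)/(63*c^3 - 51*c^2*k + 13*c*k^2 - k^3)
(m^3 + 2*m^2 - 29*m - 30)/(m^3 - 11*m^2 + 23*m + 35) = (m + 6)/(m - 7)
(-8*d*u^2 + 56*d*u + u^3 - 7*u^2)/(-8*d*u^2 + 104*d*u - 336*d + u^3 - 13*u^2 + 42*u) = u/(u - 6)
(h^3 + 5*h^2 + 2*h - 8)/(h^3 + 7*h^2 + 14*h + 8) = (h - 1)/(h + 1)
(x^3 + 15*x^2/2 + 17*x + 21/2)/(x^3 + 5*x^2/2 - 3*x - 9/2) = (2*x + 7)/(2*x - 3)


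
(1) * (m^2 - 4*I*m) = m^2 - 4*I*m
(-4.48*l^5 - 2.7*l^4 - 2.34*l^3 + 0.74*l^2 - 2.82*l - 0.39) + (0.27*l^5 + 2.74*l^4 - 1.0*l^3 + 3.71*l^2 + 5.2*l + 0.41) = -4.21*l^5 + 0.04*l^4 - 3.34*l^3 + 4.45*l^2 + 2.38*l + 0.02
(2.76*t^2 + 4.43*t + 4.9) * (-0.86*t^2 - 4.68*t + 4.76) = -2.3736*t^4 - 16.7266*t^3 - 11.8088*t^2 - 1.8452*t + 23.324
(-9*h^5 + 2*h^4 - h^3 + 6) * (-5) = 45*h^5 - 10*h^4 + 5*h^3 - 30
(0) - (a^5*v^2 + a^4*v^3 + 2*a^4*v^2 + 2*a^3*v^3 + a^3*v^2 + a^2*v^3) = -a^5*v^2 - a^4*v^3 - 2*a^4*v^2 - 2*a^3*v^3 - a^3*v^2 - a^2*v^3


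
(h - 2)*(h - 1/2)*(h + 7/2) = h^3 + h^2 - 31*h/4 + 7/2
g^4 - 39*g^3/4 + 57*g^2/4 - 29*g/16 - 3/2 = (g - 8)*(g - 3/2)*(g - 1/2)*(g + 1/4)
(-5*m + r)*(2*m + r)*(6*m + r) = -60*m^3 - 28*m^2*r + 3*m*r^2 + r^3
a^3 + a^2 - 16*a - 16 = (a - 4)*(a + 1)*(a + 4)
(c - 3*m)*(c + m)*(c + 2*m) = c^3 - 7*c*m^2 - 6*m^3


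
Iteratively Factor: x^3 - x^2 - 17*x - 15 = (x + 3)*(x^2 - 4*x - 5) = (x + 1)*(x + 3)*(x - 5)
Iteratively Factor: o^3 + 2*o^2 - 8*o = (o)*(o^2 + 2*o - 8) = o*(o + 4)*(o - 2)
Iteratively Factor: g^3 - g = (g)*(g^2 - 1) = g*(g + 1)*(g - 1)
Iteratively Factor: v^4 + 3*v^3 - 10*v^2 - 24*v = (v - 3)*(v^3 + 6*v^2 + 8*v) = (v - 3)*(v + 2)*(v^2 + 4*v) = v*(v - 3)*(v + 2)*(v + 4)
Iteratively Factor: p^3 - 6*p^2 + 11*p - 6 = (p - 3)*(p^2 - 3*p + 2) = (p - 3)*(p - 2)*(p - 1)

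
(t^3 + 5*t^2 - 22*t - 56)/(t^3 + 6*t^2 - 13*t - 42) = (t - 4)/(t - 3)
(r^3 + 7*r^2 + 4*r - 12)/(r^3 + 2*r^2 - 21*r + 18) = (r + 2)/(r - 3)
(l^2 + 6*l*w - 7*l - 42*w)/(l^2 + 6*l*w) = (l - 7)/l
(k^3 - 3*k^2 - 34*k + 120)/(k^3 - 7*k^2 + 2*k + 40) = (k + 6)/(k + 2)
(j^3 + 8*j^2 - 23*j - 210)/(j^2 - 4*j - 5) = (j^2 + 13*j + 42)/(j + 1)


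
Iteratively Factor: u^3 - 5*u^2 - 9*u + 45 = (u - 5)*(u^2 - 9) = (u - 5)*(u + 3)*(u - 3)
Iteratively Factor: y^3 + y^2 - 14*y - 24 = (y + 3)*(y^2 - 2*y - 8) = (y - 4)*(y + 3)*(y + 2)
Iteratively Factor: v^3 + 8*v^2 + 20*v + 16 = (v + 2)*(v^2 + 6*v + 8) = (v + 2)^2*(v + 4)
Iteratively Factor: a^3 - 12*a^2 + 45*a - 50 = (a - 5)*(a^2 - 7*a + 10) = (a - 5)^2*(a - 2)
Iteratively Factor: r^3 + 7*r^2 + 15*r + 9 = (r + 3)*(r^2 + 4*r + 3) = (r + 1)*(r + 3)*(r + 3)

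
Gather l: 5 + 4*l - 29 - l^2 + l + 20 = -l^2 + 5*l - 4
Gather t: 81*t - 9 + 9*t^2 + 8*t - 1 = 9*t^2 + 89*t - 10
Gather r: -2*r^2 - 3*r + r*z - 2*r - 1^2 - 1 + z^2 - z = -2*r^2 + r*(z - 5) + z^2 - z - 2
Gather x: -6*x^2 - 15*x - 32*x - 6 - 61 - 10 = -6*x^2 - 47*x - 77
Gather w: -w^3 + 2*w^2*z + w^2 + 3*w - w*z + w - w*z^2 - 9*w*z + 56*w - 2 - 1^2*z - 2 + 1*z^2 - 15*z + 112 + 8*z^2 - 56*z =-w^3 + w^2*(2*z + 1) + w*(-z^2 - 10*z + 60) + 9*z^2 - 72*z + 108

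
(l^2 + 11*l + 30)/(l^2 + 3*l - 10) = (l + 6)/(l - 2)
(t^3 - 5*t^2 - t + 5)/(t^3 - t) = (t - 5)/t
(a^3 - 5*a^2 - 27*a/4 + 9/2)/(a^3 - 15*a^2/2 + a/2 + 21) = (a^2 - 13*a/2 + 3)/(a^2 - 9*a + 14)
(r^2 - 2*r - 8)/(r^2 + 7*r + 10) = (r - 4)/(r + 5)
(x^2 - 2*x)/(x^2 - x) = (x - 2)/(x - 1)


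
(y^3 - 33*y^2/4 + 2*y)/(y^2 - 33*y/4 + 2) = y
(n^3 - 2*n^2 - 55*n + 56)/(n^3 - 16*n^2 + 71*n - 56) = (n + 7)/(n - 7)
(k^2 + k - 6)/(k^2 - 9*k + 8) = (k^2 + k - 6)/(k^2 - 9*k + 8)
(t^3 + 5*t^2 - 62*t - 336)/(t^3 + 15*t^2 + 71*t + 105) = (t^2 - 2*t - 48)/(t^2 + 8*t + 15)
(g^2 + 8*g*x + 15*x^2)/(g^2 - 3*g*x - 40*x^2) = (-g - 3*x)/(-g + 8*x)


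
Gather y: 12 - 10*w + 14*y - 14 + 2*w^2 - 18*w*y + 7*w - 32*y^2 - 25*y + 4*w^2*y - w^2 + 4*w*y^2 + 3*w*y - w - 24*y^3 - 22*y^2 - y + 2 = w^2 - 4*w - 24*y^3 + y^2*(4*w - 54) + y*(4*w^2 - 15*w - 12)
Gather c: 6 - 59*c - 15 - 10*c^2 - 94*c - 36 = -10*c^2 - 153*c - 45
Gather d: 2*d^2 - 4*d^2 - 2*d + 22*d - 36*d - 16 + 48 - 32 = -2*d^2 - 16*d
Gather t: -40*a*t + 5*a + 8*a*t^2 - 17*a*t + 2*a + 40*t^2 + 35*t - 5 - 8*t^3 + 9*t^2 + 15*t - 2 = 7*a - 8*t^3 + t^2*(8*a + 49) + t*(50 - 57*a) - 7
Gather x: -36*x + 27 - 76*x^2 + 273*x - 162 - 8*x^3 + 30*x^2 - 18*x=-8*x^3 - 46*x^2 + 219*x - 135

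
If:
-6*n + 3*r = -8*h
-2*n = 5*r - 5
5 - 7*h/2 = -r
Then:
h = 105/71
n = 585/284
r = 25/142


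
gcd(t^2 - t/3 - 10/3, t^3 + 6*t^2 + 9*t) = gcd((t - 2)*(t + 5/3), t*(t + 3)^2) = 1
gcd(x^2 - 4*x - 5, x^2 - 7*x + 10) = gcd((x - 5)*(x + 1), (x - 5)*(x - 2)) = x - 5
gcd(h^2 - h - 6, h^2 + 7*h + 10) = h + 2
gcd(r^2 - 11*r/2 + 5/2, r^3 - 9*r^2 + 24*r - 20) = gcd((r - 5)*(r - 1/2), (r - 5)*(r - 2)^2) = r - 5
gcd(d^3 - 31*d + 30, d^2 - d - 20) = d - 5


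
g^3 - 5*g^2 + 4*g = g*(g - 4)*(g - 1)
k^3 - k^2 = k^2*(k - 1)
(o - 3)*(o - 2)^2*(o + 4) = o^4 - 3*o^3 - 12*o^2 + 52*o - 48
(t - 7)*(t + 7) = t^2 - 49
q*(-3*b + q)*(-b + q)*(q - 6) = 3*b^2*q^2 - 18*b^2*q - 4*b*q^3 + 24*b*q^2 + q^4 - 6*q^3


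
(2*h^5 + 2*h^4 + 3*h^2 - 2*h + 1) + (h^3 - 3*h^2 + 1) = 2*h^5 + 2*h^4 + h^3 - 2*h + 2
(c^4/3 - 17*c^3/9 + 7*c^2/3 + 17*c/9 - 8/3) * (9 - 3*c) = -c^5 + 26*c^4/3 - 24*c^3 + 46*c^2/3 + 25*c - 24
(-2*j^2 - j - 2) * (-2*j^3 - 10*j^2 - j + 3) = 4*j^5 + 22*j^4 + 16*j^3 + 15*j^2 - j - 6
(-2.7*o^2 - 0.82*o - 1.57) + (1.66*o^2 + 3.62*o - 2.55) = -1.04*o^2 + 2.8*o - 4.12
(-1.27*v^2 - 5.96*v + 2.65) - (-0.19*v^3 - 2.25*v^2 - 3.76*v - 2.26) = 0.19*v^3 + 0.98*v^2 - 2.2*v + 4.91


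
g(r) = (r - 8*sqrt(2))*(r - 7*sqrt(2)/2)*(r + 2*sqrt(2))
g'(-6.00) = 279.22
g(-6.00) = -601.27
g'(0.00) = 10.00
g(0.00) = 158.39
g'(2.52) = -38.66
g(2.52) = 114.28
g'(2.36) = -36.70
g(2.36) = 120.31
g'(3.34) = -46.28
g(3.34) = 79.18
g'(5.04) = -49.22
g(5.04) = -4.46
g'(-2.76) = 107.01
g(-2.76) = 7.42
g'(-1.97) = 74.58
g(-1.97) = 78.91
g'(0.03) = 9.20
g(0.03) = 158.68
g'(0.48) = -2.21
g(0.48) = 160.21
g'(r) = (r - 8*sqrt(2))*(r - 7*sqrt(2)/2) + (r - 8*sqrt(2))*(r + 2*sqrt(2)) + (r - 7*sqrt(2)/2)*(r + 2*sqrt(2))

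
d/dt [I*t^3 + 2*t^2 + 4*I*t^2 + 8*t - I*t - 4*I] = 3*I*t^2 + t*(4 + 8*I) + 8 - I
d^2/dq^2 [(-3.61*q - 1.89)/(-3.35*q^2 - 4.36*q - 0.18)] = ((3.61*q + 1.89)*(6.7*q + 4.36)*(13.4*q + 8.72) - (72.561*q + 44.1422)*(3.35*q^2 + 4.36*q + 0.18))/(3.35*q^2 + 4.36*q + 0.18)^3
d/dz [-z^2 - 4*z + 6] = -2*z - 4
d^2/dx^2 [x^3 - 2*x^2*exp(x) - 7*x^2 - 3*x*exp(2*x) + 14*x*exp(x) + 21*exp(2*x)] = -2*x^2*exp(x) - 12*x*exp(2*x) + 6*x*exp(x) + 6*x + 72*exp(2*x) + 24*exp(x) - 14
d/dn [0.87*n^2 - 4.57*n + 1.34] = 1.74*n - 4.57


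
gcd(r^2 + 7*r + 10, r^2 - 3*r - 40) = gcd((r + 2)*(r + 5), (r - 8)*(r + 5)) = r + 5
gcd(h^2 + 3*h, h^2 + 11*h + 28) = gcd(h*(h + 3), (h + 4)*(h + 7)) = 1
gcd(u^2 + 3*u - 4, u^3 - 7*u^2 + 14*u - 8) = u - 1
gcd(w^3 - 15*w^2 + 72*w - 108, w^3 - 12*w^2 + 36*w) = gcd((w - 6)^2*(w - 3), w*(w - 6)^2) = w^2 - 12*w + 36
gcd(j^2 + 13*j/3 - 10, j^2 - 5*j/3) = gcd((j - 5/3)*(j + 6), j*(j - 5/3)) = j - 5/3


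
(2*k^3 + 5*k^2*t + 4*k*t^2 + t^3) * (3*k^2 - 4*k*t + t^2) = 6*k^5 + 7*k^4*t - 6*k^3*t^2 - 8*k^2*t^3 + t^5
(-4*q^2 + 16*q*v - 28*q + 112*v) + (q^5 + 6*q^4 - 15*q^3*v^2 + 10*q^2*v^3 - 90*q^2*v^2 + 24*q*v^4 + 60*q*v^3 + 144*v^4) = q^5 + 6*q^4 - 15*q^3*v^2 + 10*q^2*v^3 - 90*q^2*v^2 - 4*q^2 + 24*q*v^4 + 60*q*v^3 + 16*q*v - 28*q + 144*v^4 + 112*v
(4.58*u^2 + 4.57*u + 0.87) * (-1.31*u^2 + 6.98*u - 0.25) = -5.9998*u^4 + 25.9817*u^3 + 29.6139*u^2 + 4.9301*u - 0.2175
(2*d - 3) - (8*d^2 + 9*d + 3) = -8*d^2 - 7*d - 6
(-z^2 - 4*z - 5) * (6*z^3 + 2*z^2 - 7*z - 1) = -6*z^5 - 26*z^4 - 31*z^3 + 19*z^2 + 39*z + 5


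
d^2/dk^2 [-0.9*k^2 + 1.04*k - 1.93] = -1.80000000000000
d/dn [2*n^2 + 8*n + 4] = 4*n + 8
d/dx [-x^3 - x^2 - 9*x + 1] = -3*x^2 - 2*x - 9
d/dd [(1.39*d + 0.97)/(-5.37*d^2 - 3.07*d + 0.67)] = (7.4643*d^2 + 10.4178*d + 3.9092)/(28.8369*d^4 + 32.9718*d^3 + 2.2291*d^2 - 4.1138*d + 0.4489)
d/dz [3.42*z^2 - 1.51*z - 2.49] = 6.84*z - 1.51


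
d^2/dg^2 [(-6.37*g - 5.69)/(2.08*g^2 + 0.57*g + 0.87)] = (-(4.16*g + 0.57)*(6.37*g + 5.69)*(8.32*g + 1.14) + (79.4976*g + 30.9322)*(2.08*g^2 + 0.57*g + 0.87))/(2.08*g^2 + 0.57*g + 0.87)^3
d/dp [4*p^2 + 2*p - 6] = 8*p + 2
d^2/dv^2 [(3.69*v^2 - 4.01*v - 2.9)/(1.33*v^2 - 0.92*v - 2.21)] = (-5.15641000000001*v^3 + 34.297242*v^2 - 49.428918*v + 30.393862)/(2.352637*v^6 - 4.882164*v^5 - 8.350671*v^4 + 15.446248*v^3 + 13.875927*v^2 - 13.480116*v - 10.793861)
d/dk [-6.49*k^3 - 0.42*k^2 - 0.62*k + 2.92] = -19.47*k^2 - 0.84*k - 0.62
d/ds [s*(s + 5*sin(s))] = 5*s*cos(s) + 2*s + 5*sin(s)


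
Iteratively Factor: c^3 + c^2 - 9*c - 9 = (c + 1)*(c^2 - 9) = (c - 3)*(c + 1)*(c + 3)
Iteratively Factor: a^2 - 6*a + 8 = (a - 2)*(a - 4)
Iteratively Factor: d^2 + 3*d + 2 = (d + 1)*(d + 2)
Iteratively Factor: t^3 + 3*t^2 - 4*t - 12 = (t + 2)*(t^2 + t - 6) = (t - 2)*(t + 2)*(t + 3)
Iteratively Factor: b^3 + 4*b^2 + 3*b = (b)*(b^2 + 4*b + 3) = b*(b + 1)*(b + 3)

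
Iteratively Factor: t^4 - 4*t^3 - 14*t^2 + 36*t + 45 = (t - 5)*(t^3 + t^2 - 9*t - 9) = (t - 5)*(t + 1)*(t^2 - 9) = (t - 5)*(t + 1)*(t + 3)*(t - 3)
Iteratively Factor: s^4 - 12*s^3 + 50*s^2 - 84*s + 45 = (s - 3)*(s^3 - 9*s^2 + 23*s - 15) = (s - 3)*(s - 1)*(s^2 - 8*s + 15) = (s - 3)^2*(s - 1)*(s - 5)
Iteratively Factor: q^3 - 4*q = (q + 2)*(q^2 - 2*q) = (q - 2)*(q + 2)*(q)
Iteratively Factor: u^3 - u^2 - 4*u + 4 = (u + 2)*(u^2 - 3*u + 2) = (u - 1)*(u + 2)*(u - 2)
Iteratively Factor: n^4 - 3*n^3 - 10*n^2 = (n)*(n^3 - 3*n^2 - 10*n) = n^2*(n^2 - 3*n - 10) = n^2*(n + 2)*(n - 5)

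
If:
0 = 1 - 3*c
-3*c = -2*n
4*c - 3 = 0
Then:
No Solution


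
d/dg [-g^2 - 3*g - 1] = -2*g - 3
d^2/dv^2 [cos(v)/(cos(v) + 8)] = 8*(cos(v)^2 - 8*cos(v) - 2)/(cos(v) + 8)^3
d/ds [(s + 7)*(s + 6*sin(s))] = s + (s + 7)*(6*cos(s) + 1) + 6*sin(s)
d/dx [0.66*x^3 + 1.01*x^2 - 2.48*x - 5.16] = 1.98*x^2 + 2.02*x - 2.48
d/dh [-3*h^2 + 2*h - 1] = 2 - 6*h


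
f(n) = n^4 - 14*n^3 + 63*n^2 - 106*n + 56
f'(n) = 4*n^3 - 42*n^2 + 126*n - 106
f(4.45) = -9.70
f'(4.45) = -24.52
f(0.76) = 6.02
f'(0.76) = -32.74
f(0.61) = 11.74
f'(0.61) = -43.86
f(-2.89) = 1296.21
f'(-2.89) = -917.48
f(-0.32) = 96.84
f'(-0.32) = -150.75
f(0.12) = 44.16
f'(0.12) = -91.48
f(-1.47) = 397.10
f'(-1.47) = -394.68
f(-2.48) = 957.72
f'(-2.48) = -737.81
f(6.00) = -40.00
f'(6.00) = 2.00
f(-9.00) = 22880.00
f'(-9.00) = -7558.00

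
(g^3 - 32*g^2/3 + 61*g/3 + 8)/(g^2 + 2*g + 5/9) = 3*(g^2 - 11*g + 24)/(3*g + 5)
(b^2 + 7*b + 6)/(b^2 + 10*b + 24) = (b + 1)/(b + 4)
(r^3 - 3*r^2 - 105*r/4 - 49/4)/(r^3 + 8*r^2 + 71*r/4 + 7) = (r - 7)/(r + 4)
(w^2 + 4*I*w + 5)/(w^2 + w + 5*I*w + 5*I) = (w - I)/(w + 1)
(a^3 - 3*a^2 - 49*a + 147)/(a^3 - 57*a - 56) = (a^2 - 10*a + 21)/(a^2 - 7*a - 8)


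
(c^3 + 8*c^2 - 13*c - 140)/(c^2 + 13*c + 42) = (c^2 + c - 20)/(c + 6)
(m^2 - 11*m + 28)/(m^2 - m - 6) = (-m^2 + 11*m - 28)/(-m^2 + m + 6)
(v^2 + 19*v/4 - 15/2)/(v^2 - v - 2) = (-v^2 - 19*v/4 + 15/2)/(-v^2 + v + 2)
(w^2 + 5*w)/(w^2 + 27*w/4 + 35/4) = 4*w/(4*w + 7)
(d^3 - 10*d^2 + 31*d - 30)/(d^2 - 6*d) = (d^3 - 10*d^2 + 31*d - 30)/(d*(d - 6))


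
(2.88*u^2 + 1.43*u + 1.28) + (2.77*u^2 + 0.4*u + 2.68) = 5.65*u^2 + 1.83*u + 3.96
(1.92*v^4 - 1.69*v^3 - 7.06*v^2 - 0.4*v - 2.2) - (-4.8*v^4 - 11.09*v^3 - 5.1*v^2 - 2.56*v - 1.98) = 6.72*v^4 + 9.4*v^3 - 1.96*v^2 + 2.16*v - 0.22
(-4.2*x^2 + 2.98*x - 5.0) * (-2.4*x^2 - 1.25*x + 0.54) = 10.08*x^4 - 1.902*x^3 + 6.007*x^2 + 7.8592*x - 2.7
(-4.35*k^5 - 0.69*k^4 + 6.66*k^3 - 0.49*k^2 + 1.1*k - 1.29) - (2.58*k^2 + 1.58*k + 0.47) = -4.35*k^5 - 0.69*k^4 + 6.66*k^3 - 3.07*k^2 - 0.48*k - 1.76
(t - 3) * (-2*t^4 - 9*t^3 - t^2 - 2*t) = -2*t^5 - 3*t^4 + 26*t^3 + t^2 + 6*t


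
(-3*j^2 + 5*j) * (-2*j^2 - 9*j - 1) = 6*j^4 + 17*j^3 - 42*j^2 - 5*j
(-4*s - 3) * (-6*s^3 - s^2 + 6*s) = 24*s^4 + 22*s^3 - 21*s^2 - 18*s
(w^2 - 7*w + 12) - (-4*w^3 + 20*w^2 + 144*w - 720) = 4*w^3 - 19*w^2 - 151*w + 732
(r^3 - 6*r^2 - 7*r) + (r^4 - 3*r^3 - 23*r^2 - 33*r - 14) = r^4 - 2*r^3 - 29*r^2 - 40*r - 14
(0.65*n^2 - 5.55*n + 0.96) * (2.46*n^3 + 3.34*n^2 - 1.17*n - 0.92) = 1.599*n^5 - 11.482*n^4 - 16.9359*n^3 + 9.1019*n^2 + 3.9828*n - 0.8832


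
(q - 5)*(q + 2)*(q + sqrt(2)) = q^3 - 3*q^2 + sqrt(2)*q^2 - 10*q - 3*sqrt(2)*q - 10*sqrt(2)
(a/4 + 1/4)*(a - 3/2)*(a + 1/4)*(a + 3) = a^4/4 + 11*a^3/16 - 19*a^2/32 - 21*a/16 - 9/32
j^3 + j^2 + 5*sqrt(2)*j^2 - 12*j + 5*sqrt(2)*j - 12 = (j + 1)*(j - sqrt(2))*(j + 6*sqrt(2))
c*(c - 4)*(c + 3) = c^3 - c^2 - 12*c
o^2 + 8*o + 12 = (o + 2)*(o + 6)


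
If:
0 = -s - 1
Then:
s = -1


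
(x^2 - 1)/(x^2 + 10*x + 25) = (x^2 - 1)/(x^2 + 10*x + 25)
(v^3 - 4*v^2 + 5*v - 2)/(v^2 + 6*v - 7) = (v^2 - 3*v + 2)/(v + 7)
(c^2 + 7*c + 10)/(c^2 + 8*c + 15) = (c + 2)/(c + 3)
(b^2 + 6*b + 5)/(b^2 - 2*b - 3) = (b + 5)/(b - 3)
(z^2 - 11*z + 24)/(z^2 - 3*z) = (z - 8)/z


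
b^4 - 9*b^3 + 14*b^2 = b^2*(b - 7)*(b - 2)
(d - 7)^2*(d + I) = d^3 - 14*d^2 + I*d^2 + 49*d - 14*I*d + 49*I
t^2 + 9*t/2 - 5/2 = (t - 1/2)*(t + 5)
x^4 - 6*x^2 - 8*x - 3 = (x - 3)*(x + 1)^3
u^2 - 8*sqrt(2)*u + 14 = (u - 7*sqrt(2))*(u - sqrt(2))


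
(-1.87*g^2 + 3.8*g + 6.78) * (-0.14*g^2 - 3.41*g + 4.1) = 0.2618*g^4 + 5.8447*g^3 - 21.5742*g^2 - 7.5398*g + 27.798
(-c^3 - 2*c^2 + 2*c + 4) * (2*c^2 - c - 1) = -2*c^5 - 3*c^4 + 7*c^3 + 8*c^2 - 6*c - 4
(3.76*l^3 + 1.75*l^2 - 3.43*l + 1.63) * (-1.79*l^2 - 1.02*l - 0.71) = -6.7304*l^5 - 6.9677*l^4 + 1.6851*l^3 - 0.6616*l^2 + 0.7727*l - 1.1573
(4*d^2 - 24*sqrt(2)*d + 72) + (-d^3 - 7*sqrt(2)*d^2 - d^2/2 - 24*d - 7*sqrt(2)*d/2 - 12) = -d^3 - 7*sqrt(2)*d^2 + 7*d^2/2 - 55*sqrt(2)*d/2 - 24*d + 60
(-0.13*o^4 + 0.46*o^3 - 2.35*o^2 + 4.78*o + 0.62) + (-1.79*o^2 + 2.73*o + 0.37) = -0.13*o^4 + 0.46*o^3 - 4.14*o^2 + 7.51*o + 0.99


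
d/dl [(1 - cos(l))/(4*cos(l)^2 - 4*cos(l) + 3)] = (-4*cos(l)^2 + 8*cos(l) - 1)*sin(l)/(4*sin(l)^2 + 4*cos(l) - 7)^2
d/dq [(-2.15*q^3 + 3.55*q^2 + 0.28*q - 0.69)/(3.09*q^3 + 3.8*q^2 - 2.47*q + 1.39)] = (-19.1395*q^4 + 8.8906*q^3 - 12.4017*q^2 + 15.113*q - 1.3151)/(9.5481*q^6 + 23.484*q^5 - 0.8246*q^4 - 10.1818*q^3 + 16.6649*q^2 - 6.8666*q + 1.9321)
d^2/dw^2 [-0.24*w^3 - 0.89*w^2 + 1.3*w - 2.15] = -1.44*w - 1.78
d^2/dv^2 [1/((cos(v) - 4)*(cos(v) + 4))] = 2*(-2*sin(v)^4 + 33*sin(v)^2 - 15)/((cos(v) - 4)^3*(cos(v) + 4)^3)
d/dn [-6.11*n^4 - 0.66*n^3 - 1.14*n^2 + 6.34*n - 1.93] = -24.44*n^3 - 1.98*n^2 - 2.28*n + 6.34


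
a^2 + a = a*(a + 1)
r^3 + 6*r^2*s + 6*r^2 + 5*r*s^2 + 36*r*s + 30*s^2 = (r + 6)*(r + s)*(r + 5*s)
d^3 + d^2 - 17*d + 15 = (d - 3)*(d - 1)*(d + 5)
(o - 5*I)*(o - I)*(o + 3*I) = o^3 - 3*I*o^2 + 13*o - 15*I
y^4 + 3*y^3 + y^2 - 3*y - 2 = (y - 1)*(y + 1)^2*(y + 2)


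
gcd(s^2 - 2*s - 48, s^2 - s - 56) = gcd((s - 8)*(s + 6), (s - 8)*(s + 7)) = s - 8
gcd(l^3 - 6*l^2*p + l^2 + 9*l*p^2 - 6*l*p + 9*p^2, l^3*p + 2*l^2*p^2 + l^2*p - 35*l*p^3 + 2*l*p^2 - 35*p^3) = l + 1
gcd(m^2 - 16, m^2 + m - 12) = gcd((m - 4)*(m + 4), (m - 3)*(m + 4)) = m + 4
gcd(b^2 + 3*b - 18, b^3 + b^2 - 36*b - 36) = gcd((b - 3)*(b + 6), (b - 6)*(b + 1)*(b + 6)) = b + 6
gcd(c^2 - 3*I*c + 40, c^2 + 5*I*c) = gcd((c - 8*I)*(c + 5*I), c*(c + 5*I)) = c + 5*I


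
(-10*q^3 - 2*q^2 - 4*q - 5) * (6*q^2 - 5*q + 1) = -60*q^5 + 38*q^4 - 24*q^3 - 12*q^2 + 21*q - 5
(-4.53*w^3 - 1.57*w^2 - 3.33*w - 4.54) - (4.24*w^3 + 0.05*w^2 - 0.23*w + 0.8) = -8.77*w^3 - 1.62*w^2 - 3.1*w - 5.34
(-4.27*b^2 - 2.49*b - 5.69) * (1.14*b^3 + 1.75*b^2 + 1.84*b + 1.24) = -4.8678*b^5 - 10.3111*b^4 - 18.7009*b^3 - 19.8339*b^2 - 13.5572*b - 7.0556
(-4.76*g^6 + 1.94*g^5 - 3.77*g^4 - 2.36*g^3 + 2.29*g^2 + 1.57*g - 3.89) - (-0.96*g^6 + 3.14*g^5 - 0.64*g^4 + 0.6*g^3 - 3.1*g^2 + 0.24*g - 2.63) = -3.8*g^6 - 1.2*g^5 - 3.13*g^4 - 2.96*g^3 + 5.39*g^2 + 1.33*g - 1.26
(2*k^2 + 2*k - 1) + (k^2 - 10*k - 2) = 3*k^2 - 8*k - 3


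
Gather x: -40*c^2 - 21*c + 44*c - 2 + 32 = -40*c^2 + 23*c + 30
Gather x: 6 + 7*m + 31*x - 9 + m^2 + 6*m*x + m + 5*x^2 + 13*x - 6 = m^2 + 8*m + 5*x^2 + x*(6*m + 44) - 9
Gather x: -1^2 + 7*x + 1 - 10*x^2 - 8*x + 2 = -10*x^2 - x + 2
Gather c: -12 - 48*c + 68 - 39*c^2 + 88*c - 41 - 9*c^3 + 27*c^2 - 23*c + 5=-9*c^3 - 12*c^2 + 17*c + 20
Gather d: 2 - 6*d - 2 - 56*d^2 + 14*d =-56*d^2 + 8*d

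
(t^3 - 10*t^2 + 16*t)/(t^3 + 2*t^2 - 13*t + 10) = t*(t - 8)/(t^2 + 4*t - 5)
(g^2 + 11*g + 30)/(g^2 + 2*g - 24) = (g + 5)/(g - 4)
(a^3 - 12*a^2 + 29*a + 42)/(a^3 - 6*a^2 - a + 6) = (a - 7)/(a - 1)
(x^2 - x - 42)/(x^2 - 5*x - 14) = (x + 6)/(x + 2)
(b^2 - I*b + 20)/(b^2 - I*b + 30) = (b^2 - I*b + 20)/(b^2 - I*b + 30)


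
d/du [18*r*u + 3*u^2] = 18*r + 6*u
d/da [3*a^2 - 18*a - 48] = 6*a - 18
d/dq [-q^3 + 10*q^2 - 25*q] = -3*q^2 + 20*q - 25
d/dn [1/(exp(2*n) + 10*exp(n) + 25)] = 2*(-exp(n) - 5)*exp(n)/(exp(2*n) + 10*exp(n) + 25)^2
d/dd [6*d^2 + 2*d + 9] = 12*d + 2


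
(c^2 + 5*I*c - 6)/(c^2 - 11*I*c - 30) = (-c^2 - 5*I*c + 6)/(-c^2 + 11*I*c + 30)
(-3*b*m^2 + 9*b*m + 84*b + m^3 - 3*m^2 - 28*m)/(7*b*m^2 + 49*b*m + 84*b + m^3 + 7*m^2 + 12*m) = (-3*b*m + 21*b + m^2 - 7*m)/(7*b*m + 21*b + m^2 + 3*m)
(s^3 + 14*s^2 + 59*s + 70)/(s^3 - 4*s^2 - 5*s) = (s^3 + 14*s^2 + 59*s + 70)/(s*(s^2 - 4*s - 5))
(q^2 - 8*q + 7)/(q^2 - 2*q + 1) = (q - 7)/(q - 1)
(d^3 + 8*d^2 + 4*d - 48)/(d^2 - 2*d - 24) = (d^2 + 4*d - 12)/(d - 6)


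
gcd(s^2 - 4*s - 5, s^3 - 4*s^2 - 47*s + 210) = s - 5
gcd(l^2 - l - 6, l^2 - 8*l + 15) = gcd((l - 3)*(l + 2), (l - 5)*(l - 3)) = l - 3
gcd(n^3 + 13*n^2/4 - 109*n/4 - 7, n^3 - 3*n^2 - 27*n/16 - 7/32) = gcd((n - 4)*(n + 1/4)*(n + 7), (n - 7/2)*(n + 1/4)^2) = n + 1/4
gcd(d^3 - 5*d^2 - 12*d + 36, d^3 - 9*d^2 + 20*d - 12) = d^2 - 8*d + 12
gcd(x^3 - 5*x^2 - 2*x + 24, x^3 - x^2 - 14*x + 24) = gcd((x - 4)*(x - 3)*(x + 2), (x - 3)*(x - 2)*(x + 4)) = x - 3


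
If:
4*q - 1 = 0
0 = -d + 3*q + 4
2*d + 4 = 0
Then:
No Solution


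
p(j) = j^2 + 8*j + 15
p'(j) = 2*j + 8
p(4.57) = 72.44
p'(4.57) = 17.14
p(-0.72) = 9.76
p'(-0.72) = 6.56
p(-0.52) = 11.11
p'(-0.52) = 6.96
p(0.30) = 17.49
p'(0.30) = 8.60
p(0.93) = 23.30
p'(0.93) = 9.86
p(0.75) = 21.56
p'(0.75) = 9.50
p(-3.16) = -0.29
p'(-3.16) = 1.68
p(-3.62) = -0.86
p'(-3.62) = 0.76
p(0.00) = 15.00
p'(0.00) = 8.00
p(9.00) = 168.00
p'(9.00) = 26.00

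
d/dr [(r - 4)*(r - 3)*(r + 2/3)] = 3*r^2 - 38*r/3 + 22/3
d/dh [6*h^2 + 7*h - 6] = 12*h + 7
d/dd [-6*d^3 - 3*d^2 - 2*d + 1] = -18*d^2 - 6*d - 2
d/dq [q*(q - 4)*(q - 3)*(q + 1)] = 4*q^3 - 18*q^2 + 10*q + 12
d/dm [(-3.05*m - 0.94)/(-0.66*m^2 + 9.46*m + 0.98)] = (-2.013*m^2 - 1.2408*m + 5.9034)/(0.4356*m^4 - 12.4872*m^3 + 88.198*m^2 + 18.5416*m + 0.9604)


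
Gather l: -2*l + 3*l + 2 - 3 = l - 1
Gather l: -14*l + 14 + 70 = 84 - 14*l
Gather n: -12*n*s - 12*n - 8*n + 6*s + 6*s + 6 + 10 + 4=n*(-12*s - 20) + 12*s + 20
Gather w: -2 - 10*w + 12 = 10 - 10*w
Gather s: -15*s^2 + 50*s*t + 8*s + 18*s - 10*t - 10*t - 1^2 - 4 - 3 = -15*s^2 + s*(50*t + 26) - 20*t - 8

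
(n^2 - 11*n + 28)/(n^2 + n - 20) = (n - 7)/(n + 5)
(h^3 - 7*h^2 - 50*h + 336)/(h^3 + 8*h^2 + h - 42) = (h^2 - 14*h + 48)/(h^2 + h - 6)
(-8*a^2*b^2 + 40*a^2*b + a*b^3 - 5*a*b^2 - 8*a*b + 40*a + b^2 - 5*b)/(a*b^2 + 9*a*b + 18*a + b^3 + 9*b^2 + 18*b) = (-8*a^2*b^2 + 40*a^2*b + a*b^3 - 5*a*b^2 - 8*a*b + 40*a + b^2 - 5*b)/(a*b^2 + 9*a*b + 18*a + b^3 + 9*b^2 + 18*b)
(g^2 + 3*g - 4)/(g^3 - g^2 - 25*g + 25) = (g + 4)/(g^2 - 25)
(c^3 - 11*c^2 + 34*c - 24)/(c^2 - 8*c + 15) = (c^3 - 11*c^2 + 34*c - 24)/(c^2 - 8*c + 15)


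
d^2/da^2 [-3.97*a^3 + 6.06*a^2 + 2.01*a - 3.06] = 12.12 - 23.82*a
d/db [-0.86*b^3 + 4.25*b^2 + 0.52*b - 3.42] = -2.58*b^2 + 8.5*b + 0.52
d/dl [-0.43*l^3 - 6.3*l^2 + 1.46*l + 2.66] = -1.29*l^2 - 12.6*l + 1.46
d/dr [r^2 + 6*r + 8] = 2*r + 6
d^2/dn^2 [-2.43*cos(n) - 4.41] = 2.43*cos(n)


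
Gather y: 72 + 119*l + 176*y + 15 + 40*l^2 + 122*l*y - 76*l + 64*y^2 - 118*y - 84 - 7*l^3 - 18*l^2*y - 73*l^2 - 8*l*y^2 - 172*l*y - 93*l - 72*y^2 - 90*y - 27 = -7*l^3 - 33*l^2 - 50*l + y^2*(-8*l - 8) + y*(-18*l^2 - 50*l - 32) - 24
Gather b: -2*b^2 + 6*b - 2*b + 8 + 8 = -2*b^2 + 4*b + 16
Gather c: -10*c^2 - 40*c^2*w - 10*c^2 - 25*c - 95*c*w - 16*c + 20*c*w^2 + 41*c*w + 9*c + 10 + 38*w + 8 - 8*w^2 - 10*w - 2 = c^2*(-40*w - 20) + c*(20*w^2 - 54*w - 32) - 8*w^2 + 28*w + 16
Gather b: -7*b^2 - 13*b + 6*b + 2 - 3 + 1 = -7*b^2 - 7*b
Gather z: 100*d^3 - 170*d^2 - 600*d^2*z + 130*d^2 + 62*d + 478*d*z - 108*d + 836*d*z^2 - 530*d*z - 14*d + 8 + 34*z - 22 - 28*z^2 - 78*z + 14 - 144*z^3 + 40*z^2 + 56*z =100*d^3 - 40*d^2 - 60*d - 144*z^3 + z^2*(836*d + 12) + z*(-600*d^2 - 52*d + 12)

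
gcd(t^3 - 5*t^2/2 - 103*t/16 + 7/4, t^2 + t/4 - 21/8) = t + 7/4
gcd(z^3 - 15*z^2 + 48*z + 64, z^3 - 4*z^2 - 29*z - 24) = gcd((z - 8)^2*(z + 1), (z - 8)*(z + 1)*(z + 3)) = z^2 - 7*z - 8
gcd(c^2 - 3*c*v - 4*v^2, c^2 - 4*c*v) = -c + 4*v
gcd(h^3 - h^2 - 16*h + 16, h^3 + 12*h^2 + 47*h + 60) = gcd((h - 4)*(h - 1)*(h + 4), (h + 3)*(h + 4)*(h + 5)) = h + 4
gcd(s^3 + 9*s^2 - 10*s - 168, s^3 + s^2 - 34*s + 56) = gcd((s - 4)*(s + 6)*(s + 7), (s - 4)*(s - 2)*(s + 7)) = s^2 + 3*s - 28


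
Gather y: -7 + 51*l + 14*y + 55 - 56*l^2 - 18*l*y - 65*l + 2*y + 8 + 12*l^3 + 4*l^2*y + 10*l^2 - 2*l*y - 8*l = 12*l^3 - 46*l^2 - 22*l + y*(4*l^2 - 20*l + 16) + 56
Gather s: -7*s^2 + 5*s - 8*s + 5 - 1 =-7*s^2 - 3*s + 4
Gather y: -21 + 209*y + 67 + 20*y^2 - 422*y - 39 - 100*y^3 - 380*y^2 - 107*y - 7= -100*y^3 - 360*y^2 - 320*y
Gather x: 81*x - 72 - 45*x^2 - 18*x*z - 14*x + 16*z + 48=-45*x^2 + x*(67 - 18*z) + 16*z - 24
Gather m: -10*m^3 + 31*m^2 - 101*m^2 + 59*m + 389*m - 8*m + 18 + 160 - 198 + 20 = -10*m^3 - 70*m^2 + 440*m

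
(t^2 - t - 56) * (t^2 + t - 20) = t^4 - 77*t^2 - 36*t + 1120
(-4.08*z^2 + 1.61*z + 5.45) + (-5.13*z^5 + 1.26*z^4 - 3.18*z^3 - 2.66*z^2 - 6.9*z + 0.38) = -5.13*z^5 + 1.26*z^4 - 3.18*z^3 - 6.74*z^2 - 5.29*z + 5.83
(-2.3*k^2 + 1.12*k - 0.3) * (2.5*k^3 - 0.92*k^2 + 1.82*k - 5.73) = -5.75*k^5 + 4.916*k^4 - 5.9664*k^3 + 15.4934*k^2 - 6.9636*k + 1.719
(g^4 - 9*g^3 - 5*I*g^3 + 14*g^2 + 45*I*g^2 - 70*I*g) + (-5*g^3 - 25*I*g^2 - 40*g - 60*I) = g^4 - 14*g^3 - 5*I*g^3 + 14*g^2 + 20*I*g^2 - 40*g - 70*I*g - 60*I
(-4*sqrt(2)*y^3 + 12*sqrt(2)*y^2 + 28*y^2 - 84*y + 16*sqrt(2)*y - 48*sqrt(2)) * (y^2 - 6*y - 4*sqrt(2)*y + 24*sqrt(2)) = -4*sqrt(2)*y^5 + 36*sqrt(2)*y^4 + 60*y^4 - 540*y^3 - 168*sqrt(2)*y^3 + 952*y^2 + 864*sqrt(2)*y^2 - 1728*sqrt(2)*y + 1152*y - 2304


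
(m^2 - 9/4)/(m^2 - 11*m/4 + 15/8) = 2*(2*m + 3)/(4*m - 5)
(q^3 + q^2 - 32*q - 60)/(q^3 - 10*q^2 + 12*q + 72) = (q + 5)/(q - 6)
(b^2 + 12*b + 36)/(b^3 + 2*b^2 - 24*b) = (b + 6)/(b*(b - 4))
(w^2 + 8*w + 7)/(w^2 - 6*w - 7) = (w + 7)/(w - 7)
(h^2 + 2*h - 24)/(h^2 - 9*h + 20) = (h + 6)/(h - 5)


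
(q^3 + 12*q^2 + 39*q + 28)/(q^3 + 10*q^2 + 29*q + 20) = (q + 7)/(q + 5)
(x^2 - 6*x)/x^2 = (x - 6)/x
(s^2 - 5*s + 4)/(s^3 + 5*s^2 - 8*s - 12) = (s^2 - 5*s + 4)/(s^3 + 5*s^2 - 8*s - 12)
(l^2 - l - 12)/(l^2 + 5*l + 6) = (l - 4)/(l + 2)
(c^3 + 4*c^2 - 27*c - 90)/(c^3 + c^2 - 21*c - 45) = (c + 6)/(c + 3)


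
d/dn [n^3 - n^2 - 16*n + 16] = 3*n^2 - 2*n - 16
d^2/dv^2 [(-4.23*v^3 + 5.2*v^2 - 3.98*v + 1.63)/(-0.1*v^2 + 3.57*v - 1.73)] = (5.55111512312578e-17*v^5 + 102.725074*v^3 - 151.449618*v^2 + 75.320022*v - 22.948798)/(0.001*v^6 - 0.1071*v^5 + 3.87537*v^4 - 49.204953*v^3 + 67.043901*v^2 - 32.053959*v + 5.177717)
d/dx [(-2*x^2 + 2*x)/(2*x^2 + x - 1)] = 2*(-3*x^2 + 2*x - 1)/(4*x^4 + 4*x^3 - 3*x^2 - 2*x + 1)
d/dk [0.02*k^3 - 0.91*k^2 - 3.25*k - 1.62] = 0.06*k^2 - 1.82*k - 3.25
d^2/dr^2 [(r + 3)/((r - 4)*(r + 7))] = 2*(r^3 + 9*r^2 + 111*r + 195)/(r^6 + 9*r^5 - 57*r^4 - 477*r^3 + 1596*r^2 + 7056*r - 21952)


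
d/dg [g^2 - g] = 2*g - 1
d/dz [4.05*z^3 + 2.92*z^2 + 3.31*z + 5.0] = 12.15*z^2 + 5.84*z + 3.31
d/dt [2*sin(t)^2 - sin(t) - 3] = (4*sin(t) - 1)*cos(t)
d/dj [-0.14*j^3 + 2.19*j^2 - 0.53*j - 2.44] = -0.42*j^2 + 4.38*j - 0.53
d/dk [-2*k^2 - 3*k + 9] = -4*k - 3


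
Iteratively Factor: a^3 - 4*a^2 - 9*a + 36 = (a + 3)*(a^2 - 7*a + 12) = (a - 4)*(a + 3)*(a - 3)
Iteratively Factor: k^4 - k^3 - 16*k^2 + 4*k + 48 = (k + 2)*(k^3 - 3*k^2 - 10*k + 24) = (k - 2)*(k + 2)*(k^2 - k - 12) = (k - 2)*(k + 2)*(k + 3)*(k - 4)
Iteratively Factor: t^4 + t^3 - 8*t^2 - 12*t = (t + 2)*(t^3 - t^2 - 6*t) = (t - 3)*(t + 2)*(t^2 + 2*t) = (t - 3)*(t + 2)^2*(t)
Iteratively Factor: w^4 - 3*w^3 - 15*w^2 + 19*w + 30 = (w - 2)*(w^3 - w^2 - 17*w - 15) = (w - 2)*(w + 3)*(w^2 - 4*w - 5) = (w - 2)*(w + 1)*(w + 3)*(w - 5)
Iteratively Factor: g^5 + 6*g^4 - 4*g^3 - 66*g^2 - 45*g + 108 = (g + 4)*(g^4 + 2*g^3 - 12*g^2 - 18*g + 27) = (g + 3)*(g + 4)*(g^3 - g^2 - 9*g + 9) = (g + 3)^2*(g + 4)*(g^2 - 4*g + 3) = (g - 1)*(g + 3)^2*(g + 4)*(g - 3)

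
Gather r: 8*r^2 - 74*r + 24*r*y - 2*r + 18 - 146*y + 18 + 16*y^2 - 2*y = 8*r^2 + r*(24*y - 76) + 16*y^2 - 148*y + 36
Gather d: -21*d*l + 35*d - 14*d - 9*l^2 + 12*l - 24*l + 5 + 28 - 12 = d*(21 - 21*l) - 9*l^2 - 12*l + 21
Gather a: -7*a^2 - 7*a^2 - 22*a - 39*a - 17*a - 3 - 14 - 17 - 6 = -14*a^2 - 78*a - 40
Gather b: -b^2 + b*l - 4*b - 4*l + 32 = -b^2 + b*(l - 4) - 4*l + 32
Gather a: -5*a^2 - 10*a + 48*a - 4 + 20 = -5*a^2 + 38*a + 16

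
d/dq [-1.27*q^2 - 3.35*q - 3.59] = -2.54*q - 3.35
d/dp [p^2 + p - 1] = 2*p + 1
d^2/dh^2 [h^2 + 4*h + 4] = 2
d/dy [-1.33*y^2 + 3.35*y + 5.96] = 3.35 - 2.66*y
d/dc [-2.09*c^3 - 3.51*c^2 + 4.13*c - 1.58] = -6.27*c^2 - 7.02*c + 4.13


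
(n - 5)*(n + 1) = n^2 - 4*n - 5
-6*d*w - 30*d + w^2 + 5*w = (-6*d + w)*(w + 5)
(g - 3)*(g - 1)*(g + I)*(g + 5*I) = g^4 - 4*g^3 + 6*I*g^3 - 2*g^2 - 24*I*g^2 + 20*g + 18*I*g - 15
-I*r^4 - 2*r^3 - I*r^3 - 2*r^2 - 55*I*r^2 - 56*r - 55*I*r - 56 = (r - 8*I)*(r - I)*(r + 7*I)*(-I*r - I)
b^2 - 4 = (b - 2)*(b + 2)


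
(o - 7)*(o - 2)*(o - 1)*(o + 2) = o^4 - 8*o^3 + 3*o^2 + 32*o - 28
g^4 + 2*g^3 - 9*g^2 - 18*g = g*(g - 3)*(g + 2)*(g + 3)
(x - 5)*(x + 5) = x^2 - 25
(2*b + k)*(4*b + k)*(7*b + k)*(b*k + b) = 56*b^4*k + 56*b^4 + 50*b^3*k^2 + 50*b^3*k + 13*b^2*k^3 + 13*b^2*k^2 + b*k^4 + b*k^3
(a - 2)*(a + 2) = a^2 - 4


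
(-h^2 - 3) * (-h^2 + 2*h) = h^4 - 2*h^3 + 3*h^2 - 6*h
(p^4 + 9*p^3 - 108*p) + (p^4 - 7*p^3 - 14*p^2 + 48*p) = 2*p^4 + 2*p^3 - 14*p^2 - 60*p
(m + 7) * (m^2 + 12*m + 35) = m^3 + 19*m^2 + 119*m + 245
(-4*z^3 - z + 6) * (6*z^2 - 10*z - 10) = -24*z^5 + 40*z^4 + 34*z^3 + 46*z^2 - 50*z - 60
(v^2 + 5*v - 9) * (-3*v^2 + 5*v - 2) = -3*v^4 - 10*v^3 + 50*v^2 - 55*v + 18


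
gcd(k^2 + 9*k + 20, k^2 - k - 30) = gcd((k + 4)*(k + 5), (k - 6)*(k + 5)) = k + 5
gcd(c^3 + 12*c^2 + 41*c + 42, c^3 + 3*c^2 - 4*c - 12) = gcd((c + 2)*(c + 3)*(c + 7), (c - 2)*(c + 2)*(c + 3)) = c^2 + 5*c + 6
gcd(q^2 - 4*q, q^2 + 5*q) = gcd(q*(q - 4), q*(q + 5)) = q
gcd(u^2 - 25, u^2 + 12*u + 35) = u + 5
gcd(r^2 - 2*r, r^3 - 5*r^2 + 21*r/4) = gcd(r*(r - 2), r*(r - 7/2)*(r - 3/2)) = r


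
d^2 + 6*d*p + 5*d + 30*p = (d + 5)*(d + 6*p)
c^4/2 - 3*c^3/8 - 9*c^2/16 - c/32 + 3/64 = (c/2 + 1/4)*(c - 3/2)*(c - 1/4)*(c + 1/2)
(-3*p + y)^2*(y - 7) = 9*p^2*y - 63*p^2 - 6*p*y^2 + 42*p*y + y^3 - 7*y^2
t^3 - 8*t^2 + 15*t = t*(t - 5)*(t - 3)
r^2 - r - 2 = (r - 2)*(r + 1)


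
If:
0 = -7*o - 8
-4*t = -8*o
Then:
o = -8/7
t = -16/7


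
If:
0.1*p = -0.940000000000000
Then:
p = -9.40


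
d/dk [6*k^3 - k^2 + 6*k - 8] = 18*k^2 - 2*k + 6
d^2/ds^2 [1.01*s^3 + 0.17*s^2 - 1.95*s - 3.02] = 6.06*s + 0.34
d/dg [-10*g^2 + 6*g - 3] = 6 - 20*g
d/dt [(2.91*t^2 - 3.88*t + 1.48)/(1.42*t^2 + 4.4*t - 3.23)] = (18.3136*t^2 - 23.0018*t + 6.0204)/(2.0164*t^4 + 12.496*t^3 + 10.1868*t^2 - 28.424*t + 10.4329)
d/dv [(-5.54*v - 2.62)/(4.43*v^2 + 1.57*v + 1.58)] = (24.5422*v^2 + 23.2132*v - 4.6398)/(19.6249*v^4 + 13.9102*v^3 + 16.4637*v^2 + 4.9612*v + 2.4964)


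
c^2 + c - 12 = (c - 3)*(c + 4)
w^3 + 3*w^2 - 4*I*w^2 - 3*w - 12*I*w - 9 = (w + 3)*(w - 3*I)*(w - I)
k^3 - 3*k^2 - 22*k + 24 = (k - 6)*(k - 1)*(k + 4)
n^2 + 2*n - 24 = (n - 4)*(n + 6)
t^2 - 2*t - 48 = (t - 8)*(t + 6)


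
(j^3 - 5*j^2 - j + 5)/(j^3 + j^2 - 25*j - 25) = (j - 1)/(j + 5)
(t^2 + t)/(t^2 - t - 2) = t/(t - 2)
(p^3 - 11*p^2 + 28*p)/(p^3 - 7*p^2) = (p - 4)/p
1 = 1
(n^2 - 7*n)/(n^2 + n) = (n - 7)/(n + 1)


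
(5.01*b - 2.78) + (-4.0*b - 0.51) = 1.01*b - 3.29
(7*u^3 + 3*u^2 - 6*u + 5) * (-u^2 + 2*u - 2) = -7*u^5 + 11*u^4 - 2*u^3 - 23*u^2 + 22*u - 10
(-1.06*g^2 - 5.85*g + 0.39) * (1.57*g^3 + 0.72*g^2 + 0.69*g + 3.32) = -1.6642*g^5 - 9.9477*g^4 - 4.3311*g^3 - 7.2749*g^2 - 19.1529*g + 1.2948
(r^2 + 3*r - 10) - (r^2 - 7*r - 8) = 10*r - 2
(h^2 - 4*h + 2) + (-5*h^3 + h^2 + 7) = -5*h^3 + 2*h^2 - 4*h + 9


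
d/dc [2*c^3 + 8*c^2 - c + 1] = 6*c^2 + 16*c - 1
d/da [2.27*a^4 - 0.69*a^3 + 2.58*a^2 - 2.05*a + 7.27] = 9.08*a^3 - 2.07*a^2 + 5.16*a - 2.05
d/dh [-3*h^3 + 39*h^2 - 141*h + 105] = -9*h^2 + 78*h - 141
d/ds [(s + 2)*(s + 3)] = 2*s + 5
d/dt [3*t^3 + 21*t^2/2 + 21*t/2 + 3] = 9*t^2 + 21*t + 21/2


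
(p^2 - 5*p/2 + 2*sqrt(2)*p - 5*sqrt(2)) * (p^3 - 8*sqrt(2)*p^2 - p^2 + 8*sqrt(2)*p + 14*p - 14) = p^5 - 6*sqrt(2)*p^4 - 7*p^4/2 - 31*p^3/2 + 21*sqrt(2)*p^3 + 13*sqrt(2)*p^2 + 63*p^2 - 98*sqrt(2)*p - 45*p + 70*sqrt(2)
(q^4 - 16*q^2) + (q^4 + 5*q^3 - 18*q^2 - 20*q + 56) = 2*q^4 + 5*q^3 - 34*q^2 - 20*q + 56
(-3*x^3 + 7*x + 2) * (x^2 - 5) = -3*x^5 + 22*x^3 + 2*x^2 - 35*x - 10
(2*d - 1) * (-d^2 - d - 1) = -2*d^3 - d^2 - d + 1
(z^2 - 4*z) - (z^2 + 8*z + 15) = -12*z - 15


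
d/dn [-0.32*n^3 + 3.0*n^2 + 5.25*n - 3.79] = -0.96*n^2 + 6.0*n + 5.25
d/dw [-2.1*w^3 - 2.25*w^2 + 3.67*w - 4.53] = -6.3*w^2 - 4.5*w + 3.67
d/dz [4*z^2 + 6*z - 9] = 8*z + 6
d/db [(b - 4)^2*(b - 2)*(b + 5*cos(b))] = (b - 4)*(-(b - 4)*(b - 2)*(5*sin(b) - 1) + (b - 4)*(b + 5*cos(b)) + (b + 5*cos(b))*(2*b - 4))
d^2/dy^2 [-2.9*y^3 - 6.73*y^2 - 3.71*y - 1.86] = -17.4*y - 13.46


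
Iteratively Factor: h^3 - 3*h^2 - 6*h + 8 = (h + 2)*(h^2 - 5*h + 4) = (h - 4)*(h + 2)*(h - 1)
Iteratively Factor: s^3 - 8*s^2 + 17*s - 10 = (s - 2)*(s^2 - 6*s + 5) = (s - 5)*(s - 2)*(s - 1)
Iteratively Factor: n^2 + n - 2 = (n - 1)*(n + 2)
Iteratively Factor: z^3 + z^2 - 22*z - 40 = (z + 4)*(z^2 - 3*z - 10) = (z + 2)*(z + 4)*(z - 5)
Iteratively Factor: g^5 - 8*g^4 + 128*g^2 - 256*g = (g)*(g^4 - 8*g^3 + 128*g - 256) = g*(g + 4)*(g^3 - 12*g^2 + 48*g - 64) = g*(g - 4)*(g + 4)*(g^2 - 8*g + 16) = g*(g - 4)^2*(g + 4)*(g - 4)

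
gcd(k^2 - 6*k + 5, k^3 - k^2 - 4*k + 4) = k - 1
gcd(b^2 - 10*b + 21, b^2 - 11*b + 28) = b - 7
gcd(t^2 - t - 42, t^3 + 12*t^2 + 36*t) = t + 6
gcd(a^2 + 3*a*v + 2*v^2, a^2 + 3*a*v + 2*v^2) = a^2 + 3*a*v + 2*v^2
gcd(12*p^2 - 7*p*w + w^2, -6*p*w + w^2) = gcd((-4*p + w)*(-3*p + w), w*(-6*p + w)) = 1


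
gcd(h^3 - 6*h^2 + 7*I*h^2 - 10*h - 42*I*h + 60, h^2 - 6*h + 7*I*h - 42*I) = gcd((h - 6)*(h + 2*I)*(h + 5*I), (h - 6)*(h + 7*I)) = h - 6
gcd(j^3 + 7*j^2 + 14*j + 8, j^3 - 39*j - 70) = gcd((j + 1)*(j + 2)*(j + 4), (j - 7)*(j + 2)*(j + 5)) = j + 2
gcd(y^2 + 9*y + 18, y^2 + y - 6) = y + 3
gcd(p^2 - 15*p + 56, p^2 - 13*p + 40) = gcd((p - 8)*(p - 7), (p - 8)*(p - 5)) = p - 8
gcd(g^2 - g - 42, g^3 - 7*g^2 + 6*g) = 1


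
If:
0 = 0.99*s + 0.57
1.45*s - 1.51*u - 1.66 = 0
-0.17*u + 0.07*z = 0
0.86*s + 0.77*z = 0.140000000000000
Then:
No Solution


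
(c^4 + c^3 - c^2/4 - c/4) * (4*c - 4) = 4*c^5 - 5*c^3 + c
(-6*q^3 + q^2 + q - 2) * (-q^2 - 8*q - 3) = 6*q^5 + 47*q^4 + 9*q^3 - 9*q^2 + 13*q + 6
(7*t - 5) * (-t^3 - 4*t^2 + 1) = -7*t^4 - 23*t^3 + 20*t^2 + 7*t - 5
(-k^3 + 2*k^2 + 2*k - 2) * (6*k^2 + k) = -6*k^5 + 11*k^4 + 14*k^3 - 10*k^2 - 2*k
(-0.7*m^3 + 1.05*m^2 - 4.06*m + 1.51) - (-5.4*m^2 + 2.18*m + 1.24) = -0.7*m^3 + 6.45*m^2 - 6.24*m + 0.27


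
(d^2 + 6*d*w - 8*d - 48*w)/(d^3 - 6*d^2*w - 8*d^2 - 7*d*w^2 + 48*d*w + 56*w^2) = (-d - 6*w)/(-d^2 + 6*d*w + 7*w^2)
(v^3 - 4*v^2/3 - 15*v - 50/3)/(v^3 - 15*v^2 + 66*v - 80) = (3*v^2 + 11*v + 10)/(3*(v^2 - 10*v + 16))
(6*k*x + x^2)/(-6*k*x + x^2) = (6*k + x)/(-6*k + x)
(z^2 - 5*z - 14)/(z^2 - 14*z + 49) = (z + 2)/(z - 7)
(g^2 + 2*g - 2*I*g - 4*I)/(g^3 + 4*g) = (g + 2)/(g*(g + 2*I))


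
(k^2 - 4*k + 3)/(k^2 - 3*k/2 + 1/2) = 2*(k - 3)/(2*k - 1)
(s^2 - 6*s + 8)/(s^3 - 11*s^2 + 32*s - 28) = (s - 4)/(s^2 - 9*s + 14)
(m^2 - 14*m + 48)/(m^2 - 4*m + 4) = (m^2 - 14*m + 48)/(m^2 - 4*m + 4)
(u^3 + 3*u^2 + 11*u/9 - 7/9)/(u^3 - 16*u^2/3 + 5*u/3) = (3*u^2 + 10*u + 7)/(3*u*(u - 5))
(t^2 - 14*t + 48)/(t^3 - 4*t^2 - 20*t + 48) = (t - 8)/(t^2 + 2*t - 8)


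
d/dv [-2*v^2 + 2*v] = 2 - 4*v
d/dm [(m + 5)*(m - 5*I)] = 2*m + 5 - 5*I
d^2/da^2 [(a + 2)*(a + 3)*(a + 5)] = 6*a + 20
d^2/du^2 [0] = 0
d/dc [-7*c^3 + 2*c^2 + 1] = c*(4 - 21*c)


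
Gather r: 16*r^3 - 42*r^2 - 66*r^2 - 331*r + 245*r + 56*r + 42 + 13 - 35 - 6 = 16*r^3 - 108*r^2 - 30*r + 14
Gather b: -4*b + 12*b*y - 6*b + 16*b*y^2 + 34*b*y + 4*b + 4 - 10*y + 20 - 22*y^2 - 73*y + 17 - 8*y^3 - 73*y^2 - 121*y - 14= b*(16*y^2 + 46*y - 6) - 8*y^3 - 95*y^2 - 204*y + 27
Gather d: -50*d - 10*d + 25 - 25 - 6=-60*d - 6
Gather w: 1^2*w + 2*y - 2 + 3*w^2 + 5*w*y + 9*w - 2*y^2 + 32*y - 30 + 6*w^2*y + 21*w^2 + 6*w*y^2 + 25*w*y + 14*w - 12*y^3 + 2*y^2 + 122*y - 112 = w^2*(6*y + 24) + w*(6*y^2 + 30*y + 24) - 12*y^3 + 156*y - 144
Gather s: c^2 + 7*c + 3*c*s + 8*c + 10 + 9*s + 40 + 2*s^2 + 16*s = c^2 + 15*c + 2*s^2 + s*(3*c + 25) + 50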